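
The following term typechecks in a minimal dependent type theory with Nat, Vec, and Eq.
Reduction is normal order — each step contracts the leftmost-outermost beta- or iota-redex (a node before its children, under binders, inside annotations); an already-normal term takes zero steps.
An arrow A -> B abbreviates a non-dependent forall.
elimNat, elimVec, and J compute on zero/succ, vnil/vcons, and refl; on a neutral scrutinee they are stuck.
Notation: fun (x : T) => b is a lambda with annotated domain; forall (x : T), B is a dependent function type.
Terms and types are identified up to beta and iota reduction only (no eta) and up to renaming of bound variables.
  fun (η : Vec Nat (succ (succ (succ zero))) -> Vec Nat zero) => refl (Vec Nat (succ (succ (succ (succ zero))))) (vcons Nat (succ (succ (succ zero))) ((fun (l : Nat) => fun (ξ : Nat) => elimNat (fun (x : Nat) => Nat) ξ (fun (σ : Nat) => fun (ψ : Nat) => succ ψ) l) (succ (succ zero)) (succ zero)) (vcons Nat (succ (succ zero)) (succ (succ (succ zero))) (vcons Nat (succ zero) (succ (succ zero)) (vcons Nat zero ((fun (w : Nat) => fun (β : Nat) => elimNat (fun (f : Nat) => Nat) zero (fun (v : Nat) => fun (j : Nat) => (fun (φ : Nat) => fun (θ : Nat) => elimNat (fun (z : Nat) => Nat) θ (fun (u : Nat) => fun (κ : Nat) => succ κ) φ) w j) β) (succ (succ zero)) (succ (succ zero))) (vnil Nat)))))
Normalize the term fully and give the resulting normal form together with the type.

reduced normal form:
  fun (η : Vec Nat (succ (succ (succ zero))) -> Vec Nat zero) => refl (Vec Nat (succ (succ (succ (succ zero))))) (vcons Nat (succ (succ (succ zero))) (succ (succ (succ zero))) (vcons Nat (succ (succ zero)) (succ (succ (succ zero))) (vcons Nat (succ zero) (succ (succ zero)) (vcons Nat zero (succ (succ (succ (succ zero)))) (vnil Nat)))))
type:
  (Vec Nat (succ (succ (succ zero))) -> Vec Nat zero) -> Eq (Vec Nat (succ (succ (succ (succ zero))))) (vcons Nat (succ (succ (succ zero))) (succ (succ (succ zero))) (vcons Nat (succ (succ zero)) (succ (succ (succ zero))) (vcons Nat (succ zero) (succ (succ zero)) (vcons Nat zero (succ (succ (succ (succ zero)))) (vnil Nat))))) (vcons Nat (succ (succ (succ zero))) (succ (succ (succ zero))) (vcons Nat (succ (succ zero)) (succ (succ (succ zero))) (vcons Nat (succ zero) (succ (succ zero)) (vcons Nat zero (succ (succ (succ (succ zero)))) (vnil Nat)))))
observation: contracting a beta-redex first, the term normalizes in 36 steps.


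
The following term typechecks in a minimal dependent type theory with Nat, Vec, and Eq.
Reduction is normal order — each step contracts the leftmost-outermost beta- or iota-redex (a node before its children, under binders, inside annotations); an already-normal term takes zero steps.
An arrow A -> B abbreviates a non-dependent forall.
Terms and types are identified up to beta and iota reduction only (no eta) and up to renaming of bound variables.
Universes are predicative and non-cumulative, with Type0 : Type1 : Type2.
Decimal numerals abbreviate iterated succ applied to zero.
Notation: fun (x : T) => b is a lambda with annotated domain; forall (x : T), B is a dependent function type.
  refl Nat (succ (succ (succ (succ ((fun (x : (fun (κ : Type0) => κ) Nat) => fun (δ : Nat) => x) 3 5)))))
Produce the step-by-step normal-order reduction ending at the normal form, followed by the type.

normal-order reduction:
  refl Nat (succ (succ (succ (succ ((fun (x : (fun (κ : Type0) => κ) Nat) => fun (δ : Nat) => x) 3 5)))))
  ~> refl Nat (succ (succ (succ (succ ((fun (x : Nat) => 3) 5)))))
  ~> refl Nat 7
the term's type:
  Eq Nat 7 7


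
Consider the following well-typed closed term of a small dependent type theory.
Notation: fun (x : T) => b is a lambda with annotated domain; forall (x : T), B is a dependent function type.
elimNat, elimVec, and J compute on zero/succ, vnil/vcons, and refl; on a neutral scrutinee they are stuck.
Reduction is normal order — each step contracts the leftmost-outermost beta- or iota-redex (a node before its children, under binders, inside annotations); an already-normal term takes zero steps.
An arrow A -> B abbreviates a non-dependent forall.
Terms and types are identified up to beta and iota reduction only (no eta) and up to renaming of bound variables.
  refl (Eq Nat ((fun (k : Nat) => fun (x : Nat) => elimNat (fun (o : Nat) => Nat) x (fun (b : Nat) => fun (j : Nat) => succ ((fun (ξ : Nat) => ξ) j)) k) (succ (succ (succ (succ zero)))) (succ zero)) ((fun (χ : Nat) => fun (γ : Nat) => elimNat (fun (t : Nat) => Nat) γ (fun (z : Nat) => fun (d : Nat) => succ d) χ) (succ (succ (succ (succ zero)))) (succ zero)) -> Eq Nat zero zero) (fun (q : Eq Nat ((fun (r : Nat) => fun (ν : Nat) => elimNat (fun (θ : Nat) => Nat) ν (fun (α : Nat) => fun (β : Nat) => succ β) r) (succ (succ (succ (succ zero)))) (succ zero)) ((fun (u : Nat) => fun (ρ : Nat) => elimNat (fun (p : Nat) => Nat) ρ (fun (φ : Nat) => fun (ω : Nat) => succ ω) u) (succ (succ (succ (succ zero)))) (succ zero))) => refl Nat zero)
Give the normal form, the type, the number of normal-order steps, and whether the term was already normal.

reduced normal form:
  refl (Eq Nat (succ (succ (succ (succ (succ zero))))) (succ (succ (succ (succ (succ zero))))) -> Eq Nat zero zero) (fun (k : Eq Nat (succ (succ (succ (succ (succ zero))))) (succ (succ (succ (succ (succ zero)))))) => refl Nat zero)
type:
  Eq (Eq Nat (succ (succ (succ (succ (succ zero))))) (succ (succ (succ (succ (succ zero))))) -> Eq Nat zero zero) (fun (k : Eq Nat (succ (succ (succ (succ (succ zero))))) (succ (succ (succ (succ (succ zero)))))) => refl Nat zero) (fun (x : Eq Nat (succ (succ (succ (succ (succ zero))))) (succ (succ (succ (succ (succ zero)))))) => refl Nat zero)
steps to reach normal form (normal order): 64
started in normal form: no
first contracted redex: a beta-redex


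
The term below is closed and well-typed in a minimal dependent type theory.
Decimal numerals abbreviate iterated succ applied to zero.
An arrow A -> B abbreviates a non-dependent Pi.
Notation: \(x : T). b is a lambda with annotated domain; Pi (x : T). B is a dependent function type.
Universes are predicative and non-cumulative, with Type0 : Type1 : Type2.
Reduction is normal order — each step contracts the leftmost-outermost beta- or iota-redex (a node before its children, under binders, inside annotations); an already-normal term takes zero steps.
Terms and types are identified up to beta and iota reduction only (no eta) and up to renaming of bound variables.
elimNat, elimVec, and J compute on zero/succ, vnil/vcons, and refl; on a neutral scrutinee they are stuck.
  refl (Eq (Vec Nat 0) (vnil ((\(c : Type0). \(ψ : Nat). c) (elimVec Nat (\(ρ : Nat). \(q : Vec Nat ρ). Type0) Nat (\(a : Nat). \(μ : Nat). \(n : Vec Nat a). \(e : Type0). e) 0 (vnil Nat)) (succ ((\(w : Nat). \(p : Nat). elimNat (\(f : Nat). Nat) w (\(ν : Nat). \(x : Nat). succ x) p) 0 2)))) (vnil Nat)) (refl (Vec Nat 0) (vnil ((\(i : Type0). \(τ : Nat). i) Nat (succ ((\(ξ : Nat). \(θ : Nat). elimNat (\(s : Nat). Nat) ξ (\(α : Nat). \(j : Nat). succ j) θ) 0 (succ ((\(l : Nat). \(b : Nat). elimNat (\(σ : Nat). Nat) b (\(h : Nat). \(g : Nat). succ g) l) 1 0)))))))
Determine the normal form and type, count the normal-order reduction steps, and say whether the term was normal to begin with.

resulting normal form:
  refl (Eq (Vec Nat 0) (vnil Nat) (vnil Nat)) (refl (Vec Nat 0) (vnil Nat))
inferred type:
  Eq (Eq (Vec Nat 0) (vnil Nat) (vnil Nat)) (refl (Vec Nat 0) (vnil Nat)) (refl (Vec Nat 0) (vnil Nat))
normal-order step count: 5
term was already normal: no
first redex: a beta-redex


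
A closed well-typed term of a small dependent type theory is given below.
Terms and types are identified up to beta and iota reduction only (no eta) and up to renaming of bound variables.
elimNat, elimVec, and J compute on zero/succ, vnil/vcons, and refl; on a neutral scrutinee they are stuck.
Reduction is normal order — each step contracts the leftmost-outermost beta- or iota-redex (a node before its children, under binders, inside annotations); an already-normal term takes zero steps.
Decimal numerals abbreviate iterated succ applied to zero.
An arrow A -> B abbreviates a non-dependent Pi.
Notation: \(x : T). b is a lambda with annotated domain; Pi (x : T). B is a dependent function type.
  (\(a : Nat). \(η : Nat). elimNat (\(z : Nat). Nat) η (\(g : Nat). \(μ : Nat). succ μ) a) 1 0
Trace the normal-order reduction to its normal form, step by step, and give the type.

normal-order reduction sequence:
  (\(a : Nat). \(η : Nat). elimNat (\(z : Nat). Nat) η (\(g : Nat). \(μ : Nat). succ μ) a) 1 0
  ~> (\(a : Nat). elimNat (\(η : Nat). Nat) a (\(z : Nat). \(g : Nat). succ g) 1) 0
  ~> elimNat (\(a : Nat). Nat) 0 (\(η : Nat). \(z : Nat). succ z) 1
  ~> (\(a : Nat). \(η : Nat). succ η) 0 (elimNat (\(z : Nat). Nat) 0 (\(g : Nat). \(μ : Nat). succ μ) 0)
  ~> (\(a : Nat). succ a) (elimNat (\(η : Nat). Nat) 0 (\(z : Nat). \(g : Nat). succ g) 0)
  ~> succ (elimNat (\(a : Nat). Nat) 0 (\(η : Nat). \(z : Nat). succ z) 0)
  ~> 1
the term's type:
  Nat


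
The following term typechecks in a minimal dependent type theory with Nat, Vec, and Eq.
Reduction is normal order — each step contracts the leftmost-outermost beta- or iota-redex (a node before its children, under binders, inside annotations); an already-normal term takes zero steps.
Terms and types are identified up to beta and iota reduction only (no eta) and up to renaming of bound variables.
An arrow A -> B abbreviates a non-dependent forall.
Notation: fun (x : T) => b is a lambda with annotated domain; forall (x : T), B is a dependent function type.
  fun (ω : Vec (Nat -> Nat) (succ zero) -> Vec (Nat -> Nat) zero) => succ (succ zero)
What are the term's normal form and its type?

reduced normal form:
  fun (ω : Vec (Nat -> Nat) (succ zero) -> Vec (Nat -> Nat) zero) => succ (succ zero)
type:
  (Vec (Nat -> Nat) (succ zero) -> Vec (Nat -> Nat) zero) -> Nat


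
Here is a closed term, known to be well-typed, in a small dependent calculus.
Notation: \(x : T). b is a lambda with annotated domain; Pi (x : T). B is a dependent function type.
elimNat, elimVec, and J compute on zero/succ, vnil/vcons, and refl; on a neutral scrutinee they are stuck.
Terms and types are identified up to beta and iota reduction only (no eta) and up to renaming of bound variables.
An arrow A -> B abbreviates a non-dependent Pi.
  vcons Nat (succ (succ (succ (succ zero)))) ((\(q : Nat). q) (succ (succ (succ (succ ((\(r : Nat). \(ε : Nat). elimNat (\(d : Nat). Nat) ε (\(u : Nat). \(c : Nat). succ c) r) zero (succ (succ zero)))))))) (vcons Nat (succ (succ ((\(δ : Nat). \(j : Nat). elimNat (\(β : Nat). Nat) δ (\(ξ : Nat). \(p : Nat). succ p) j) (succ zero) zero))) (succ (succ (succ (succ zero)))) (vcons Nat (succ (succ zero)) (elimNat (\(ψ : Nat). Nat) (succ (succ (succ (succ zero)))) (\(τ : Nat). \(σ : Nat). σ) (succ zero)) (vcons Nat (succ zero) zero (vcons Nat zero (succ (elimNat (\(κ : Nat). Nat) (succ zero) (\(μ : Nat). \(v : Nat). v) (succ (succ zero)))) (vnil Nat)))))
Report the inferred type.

the term's type:
  Vec Nat (succ (succ (succ (succ (succ zero)))))


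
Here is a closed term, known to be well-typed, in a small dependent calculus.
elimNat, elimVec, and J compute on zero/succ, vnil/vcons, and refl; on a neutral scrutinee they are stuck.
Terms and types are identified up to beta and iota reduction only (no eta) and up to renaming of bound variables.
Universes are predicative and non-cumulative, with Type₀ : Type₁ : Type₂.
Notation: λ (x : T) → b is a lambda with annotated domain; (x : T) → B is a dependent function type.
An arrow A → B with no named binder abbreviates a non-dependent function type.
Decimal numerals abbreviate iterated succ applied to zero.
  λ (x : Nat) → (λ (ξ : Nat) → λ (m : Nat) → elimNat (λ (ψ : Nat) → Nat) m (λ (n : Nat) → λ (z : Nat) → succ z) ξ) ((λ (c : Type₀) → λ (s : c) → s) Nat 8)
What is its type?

inferred type:
  Nat → Nat → Nat


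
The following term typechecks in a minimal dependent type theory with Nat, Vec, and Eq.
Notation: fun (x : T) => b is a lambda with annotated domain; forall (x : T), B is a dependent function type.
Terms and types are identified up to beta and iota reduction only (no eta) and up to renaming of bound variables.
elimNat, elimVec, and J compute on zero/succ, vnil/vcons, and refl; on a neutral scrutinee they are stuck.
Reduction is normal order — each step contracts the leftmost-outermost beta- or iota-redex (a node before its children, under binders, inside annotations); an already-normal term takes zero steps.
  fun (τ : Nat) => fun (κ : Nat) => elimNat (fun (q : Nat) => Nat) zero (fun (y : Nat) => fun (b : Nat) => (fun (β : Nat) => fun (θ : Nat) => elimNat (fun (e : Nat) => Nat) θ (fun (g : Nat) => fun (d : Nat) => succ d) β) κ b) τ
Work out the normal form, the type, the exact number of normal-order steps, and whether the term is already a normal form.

resulting normal form:
  fun (τ : Nat) => fun (κ : Nat) => elimNat (fun (q : Nat) => Nat) zero (fun (y : Nat) => fun (b : Nat) => elimNat (fun (β : Nat) => Nat) b (fun (θ : Nat) => fun (e : Nat) => succ e) κ) τ
inferred type:
  forall (τ : Nat), forall (κ : Nat), Nat
steps to reach normal form (normal order): 2
started in normal form: no
first contracted redex: a beta-redex


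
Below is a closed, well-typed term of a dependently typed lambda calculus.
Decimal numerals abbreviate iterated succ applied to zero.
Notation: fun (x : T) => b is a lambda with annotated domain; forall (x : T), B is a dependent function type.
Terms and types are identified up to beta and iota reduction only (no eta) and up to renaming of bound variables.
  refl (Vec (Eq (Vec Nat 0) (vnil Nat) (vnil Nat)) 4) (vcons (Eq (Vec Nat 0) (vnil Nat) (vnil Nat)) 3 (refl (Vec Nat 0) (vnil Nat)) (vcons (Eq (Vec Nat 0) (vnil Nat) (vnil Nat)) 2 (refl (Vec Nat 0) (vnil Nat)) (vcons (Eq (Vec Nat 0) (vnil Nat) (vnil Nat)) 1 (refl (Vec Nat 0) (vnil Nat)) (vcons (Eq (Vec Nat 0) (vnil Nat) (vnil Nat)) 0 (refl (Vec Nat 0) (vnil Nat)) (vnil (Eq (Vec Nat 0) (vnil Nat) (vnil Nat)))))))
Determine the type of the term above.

type:
  Eq (Vec (Eq (Vec Nat 0) (vnil Nat) (vnil Nat)) 4) (vcons (Eq (Vec Nat 0) (vnil Nat) (vnil Nat)) 3 (refl (Vec Nat 0) (vnil Nat)) (vcons (Eq (Vec Nat 0) (vnil Nat) (vnil Nat)) 2 (refl (Vec Nat 0) (vnil Nat)) (vcons (Eq (Vec Nat 0) (vnil Nat) (vnil Nat)) 1 (refl (Vec Nat 0) (vnil Nat)) (vcons (Eq (Vec Nat 0) (vnil Nat) (vnil Nat)) 0 (refl (Vec Nat 0) (vnil Nat)) (vnil (Eq (Vec Nat 0) (vnil Nat) (vnil Nat))))))) (vcons (Eq (Vec Nat 0) (vnil Nat) (vnil Nat)) 3 (refl (Vec Nat 0) (vnil Nat)) (vcons (Eq (Vec Nat 0) (vnil Nat) (vnil Nat)) 2 (refl (Vec Nat 0) (vnil Nat)) (vcons (Eq (Vec Nat 0) (vnil Nat) (vnil Nat)) 1 (refl (Vec Nat 0) (vnil Nat)) (vcons (Eq (Vec Nat 0) (vnil Nat) (vnil Nat)) 0 (refl (Vec Nat 0) (vnil Nat)) (vnil (Eq (Vec Nat 0) (vnil Nat) (vnil Nat)))))))


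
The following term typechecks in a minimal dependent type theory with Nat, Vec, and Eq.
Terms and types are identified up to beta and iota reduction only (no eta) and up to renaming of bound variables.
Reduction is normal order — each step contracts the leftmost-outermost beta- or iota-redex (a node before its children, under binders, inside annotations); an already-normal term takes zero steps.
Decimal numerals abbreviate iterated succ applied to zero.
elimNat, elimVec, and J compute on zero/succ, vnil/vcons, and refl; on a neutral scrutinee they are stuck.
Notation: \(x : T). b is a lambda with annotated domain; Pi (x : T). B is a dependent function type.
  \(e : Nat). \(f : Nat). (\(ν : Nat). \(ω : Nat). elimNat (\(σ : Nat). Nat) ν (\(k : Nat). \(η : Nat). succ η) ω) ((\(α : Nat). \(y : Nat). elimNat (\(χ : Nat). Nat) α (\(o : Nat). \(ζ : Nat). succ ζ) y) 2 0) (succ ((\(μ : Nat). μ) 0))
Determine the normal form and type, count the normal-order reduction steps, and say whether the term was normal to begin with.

resulting normal form:
  \(e : Nat). \(f : Nat). 3
the term's type:
  Pi (e : Nat). Pi (f : Nat). Nat
normal-order step count: 10
started in normal form: no
first contracted redex: a beta-redex


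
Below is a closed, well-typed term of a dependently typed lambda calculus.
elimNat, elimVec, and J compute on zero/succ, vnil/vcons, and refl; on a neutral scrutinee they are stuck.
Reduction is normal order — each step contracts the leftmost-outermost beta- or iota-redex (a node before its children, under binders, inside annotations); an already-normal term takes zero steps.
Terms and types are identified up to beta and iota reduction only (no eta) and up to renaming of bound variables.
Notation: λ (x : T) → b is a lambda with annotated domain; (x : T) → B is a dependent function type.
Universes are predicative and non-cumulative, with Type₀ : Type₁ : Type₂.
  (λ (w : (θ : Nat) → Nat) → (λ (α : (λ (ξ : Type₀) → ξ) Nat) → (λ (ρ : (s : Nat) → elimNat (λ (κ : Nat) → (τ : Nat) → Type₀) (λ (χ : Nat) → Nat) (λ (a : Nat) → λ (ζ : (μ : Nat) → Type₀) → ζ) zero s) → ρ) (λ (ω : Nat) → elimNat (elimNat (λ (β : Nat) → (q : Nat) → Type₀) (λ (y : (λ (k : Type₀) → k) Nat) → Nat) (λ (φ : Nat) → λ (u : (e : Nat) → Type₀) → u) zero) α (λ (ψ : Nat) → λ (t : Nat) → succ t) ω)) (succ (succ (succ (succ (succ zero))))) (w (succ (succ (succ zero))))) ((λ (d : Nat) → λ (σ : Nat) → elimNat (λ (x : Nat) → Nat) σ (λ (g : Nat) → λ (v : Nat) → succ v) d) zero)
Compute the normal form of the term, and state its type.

reduced normal form:
  succ (succ (succ (succ (succ (succ (succ (succ zero)))))))
the term's type:
  Nat


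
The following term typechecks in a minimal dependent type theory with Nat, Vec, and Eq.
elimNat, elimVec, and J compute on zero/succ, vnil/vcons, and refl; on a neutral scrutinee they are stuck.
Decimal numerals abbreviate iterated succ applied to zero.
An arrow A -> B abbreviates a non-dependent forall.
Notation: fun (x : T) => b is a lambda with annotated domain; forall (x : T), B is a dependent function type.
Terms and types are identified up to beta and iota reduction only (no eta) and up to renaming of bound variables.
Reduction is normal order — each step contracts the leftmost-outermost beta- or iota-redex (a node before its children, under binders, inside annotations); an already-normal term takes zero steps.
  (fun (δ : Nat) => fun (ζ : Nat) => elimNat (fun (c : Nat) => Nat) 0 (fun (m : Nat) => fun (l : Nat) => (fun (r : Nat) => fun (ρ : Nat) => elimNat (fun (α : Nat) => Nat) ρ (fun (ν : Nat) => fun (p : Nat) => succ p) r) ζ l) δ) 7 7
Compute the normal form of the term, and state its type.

reduced normal form:
  49
inferred type:
  Nat


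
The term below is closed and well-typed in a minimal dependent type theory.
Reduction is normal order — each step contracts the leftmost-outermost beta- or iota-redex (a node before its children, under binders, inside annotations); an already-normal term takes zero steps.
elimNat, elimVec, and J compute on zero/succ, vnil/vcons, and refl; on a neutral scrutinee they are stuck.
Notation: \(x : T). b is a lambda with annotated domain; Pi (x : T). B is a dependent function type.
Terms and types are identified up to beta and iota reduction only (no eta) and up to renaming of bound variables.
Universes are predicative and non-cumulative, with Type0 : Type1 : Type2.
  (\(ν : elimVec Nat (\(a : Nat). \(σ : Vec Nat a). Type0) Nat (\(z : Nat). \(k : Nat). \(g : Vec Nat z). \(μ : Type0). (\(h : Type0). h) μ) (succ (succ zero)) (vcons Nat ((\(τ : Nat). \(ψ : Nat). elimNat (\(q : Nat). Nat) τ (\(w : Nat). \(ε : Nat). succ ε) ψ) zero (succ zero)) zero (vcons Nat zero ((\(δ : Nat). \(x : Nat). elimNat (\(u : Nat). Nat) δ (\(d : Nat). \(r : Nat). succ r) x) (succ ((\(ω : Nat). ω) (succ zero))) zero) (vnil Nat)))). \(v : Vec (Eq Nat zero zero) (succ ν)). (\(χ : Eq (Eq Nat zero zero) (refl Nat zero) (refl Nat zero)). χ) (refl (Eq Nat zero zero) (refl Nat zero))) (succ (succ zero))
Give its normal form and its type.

resulting normal form:
  \(ν : Vec (Eq Nat zero zero) (succ (succ (succ zero)))). refl (Eq Nat zero zero) (refl Nat zero)
type:
  Pi (ν : Vec (Eq Nat zero zero) (succ (succ (succ zero)))). Eq (Eq Nat zero zero) (refl Nat zero) (refl Nat zero)
observation: the term reaches its normal form after 2 normal-order steps.


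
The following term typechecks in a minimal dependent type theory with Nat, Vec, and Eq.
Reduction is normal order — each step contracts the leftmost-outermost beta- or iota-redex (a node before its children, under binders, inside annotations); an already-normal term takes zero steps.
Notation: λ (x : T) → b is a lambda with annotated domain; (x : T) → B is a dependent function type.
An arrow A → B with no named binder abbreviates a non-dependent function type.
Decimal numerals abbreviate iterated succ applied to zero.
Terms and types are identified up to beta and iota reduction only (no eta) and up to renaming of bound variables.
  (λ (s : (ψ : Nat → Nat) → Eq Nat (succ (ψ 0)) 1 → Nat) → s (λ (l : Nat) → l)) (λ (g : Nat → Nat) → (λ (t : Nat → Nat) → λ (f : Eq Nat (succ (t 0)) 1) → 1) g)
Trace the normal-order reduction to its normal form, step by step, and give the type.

normal-order reduction:
  (λ (s : (ψ : Nat → Nat) → Eq Nat (succ (ψ 0)) 1 → Nat) → s (λ (l : Nat) → l)) (λ (g : Nat → Nat) → (λ (t : Nat → Nat) → λ (f : Eq Nat (succ (t 0)) 1) → 1) g)
  ~> (λ (s : Nat → Nat) → (λ (ψ : Nat → Nat) → λ (l : Eq Nat (succ (ψ 0)) 1) → 1) s) (λ (g : Nat) → g)
  ~> (λ (s : Nat → Nat) → λ (ψ : Eq Nat (succ (s 0)) 1) → 1) (λ (l : Nat) → l)
  ~> λ (s : Eq Nat (succ ((λ (ψ : Nat) → ψ) 0)) 1) → 1
  ~> λ (s : Eq Nat 1 1) → 1
inferred type:
  Eq Nat 1 1 → Nat


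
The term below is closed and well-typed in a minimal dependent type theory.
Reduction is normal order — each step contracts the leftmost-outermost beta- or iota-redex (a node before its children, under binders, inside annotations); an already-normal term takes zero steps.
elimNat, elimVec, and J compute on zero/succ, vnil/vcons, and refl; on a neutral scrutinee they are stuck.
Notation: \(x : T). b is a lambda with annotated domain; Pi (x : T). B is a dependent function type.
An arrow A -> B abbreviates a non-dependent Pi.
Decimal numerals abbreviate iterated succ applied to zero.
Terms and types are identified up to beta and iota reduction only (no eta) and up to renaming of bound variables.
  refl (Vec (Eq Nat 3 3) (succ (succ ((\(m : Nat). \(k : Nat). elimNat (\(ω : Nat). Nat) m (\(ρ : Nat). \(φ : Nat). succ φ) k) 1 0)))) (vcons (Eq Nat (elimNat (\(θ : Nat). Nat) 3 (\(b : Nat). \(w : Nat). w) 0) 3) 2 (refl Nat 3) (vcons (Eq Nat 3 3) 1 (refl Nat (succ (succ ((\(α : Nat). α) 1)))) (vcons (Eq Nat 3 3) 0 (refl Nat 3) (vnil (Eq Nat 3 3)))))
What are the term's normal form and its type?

resulting normal form:
  refl (Vec (Eq Nat 3 3) 3) (vcons (Eq Nat 3 3) 2 (refl Nat 3) (vcons (Eq Nat 3 3) 1 (refl Nat 3) (vcons (Eq Nat 3 3) 0 (refl Nat 3) (vnil (Eq Nat 3 3)))))
the term's type:
  Eq (Vec (Eq Nat 3 3) 3) (vcons (Eq Nat 3 3) 2 (refl Nat 3) (vcons (Eq Nat 3 3) 1 (refl Nat 3) (vcons (Eq Nat 3 3) 0 (refl Nat 3) (vnil (Eq Nat 3 3))))) (vcons (Eq Nat 3 3) 2 (refl Nat 3) (vcons (Eq Nat 3 3) 1 (refl Nat 3) (vcons (Eq Nat 3 3) 0 (refl Nat 3) (vnil (Eq Nat 3 3)))))
observation: 5 normal-order steps normalize the term, beginning with a beta-redex.


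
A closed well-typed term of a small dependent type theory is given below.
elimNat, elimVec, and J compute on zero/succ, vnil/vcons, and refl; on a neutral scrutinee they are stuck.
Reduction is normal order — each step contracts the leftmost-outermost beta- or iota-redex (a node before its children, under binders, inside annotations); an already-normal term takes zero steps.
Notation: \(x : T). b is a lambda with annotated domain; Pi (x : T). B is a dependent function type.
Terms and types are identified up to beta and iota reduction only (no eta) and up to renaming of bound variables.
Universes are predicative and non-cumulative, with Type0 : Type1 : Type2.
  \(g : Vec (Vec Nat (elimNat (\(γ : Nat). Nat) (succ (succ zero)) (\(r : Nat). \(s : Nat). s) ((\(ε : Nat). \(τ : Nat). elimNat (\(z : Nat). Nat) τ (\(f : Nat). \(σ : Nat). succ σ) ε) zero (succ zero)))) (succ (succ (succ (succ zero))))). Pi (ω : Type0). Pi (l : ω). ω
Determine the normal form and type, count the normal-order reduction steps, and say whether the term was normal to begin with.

reduced normal form:
  \(g : Vec (Vec Nat (succ (succ zero))) (succ (succ (succ (succ zero))))). Pi (γ : Type0). Pi (r : γ). γ
type:
  Pi (g : Vec (Vec Nat (succ (succ zero))) (succ (succ (succ (succ zero))))). Type1
normal-order step count: 7
term was already normal: no
first contracted redex: a beta-redex


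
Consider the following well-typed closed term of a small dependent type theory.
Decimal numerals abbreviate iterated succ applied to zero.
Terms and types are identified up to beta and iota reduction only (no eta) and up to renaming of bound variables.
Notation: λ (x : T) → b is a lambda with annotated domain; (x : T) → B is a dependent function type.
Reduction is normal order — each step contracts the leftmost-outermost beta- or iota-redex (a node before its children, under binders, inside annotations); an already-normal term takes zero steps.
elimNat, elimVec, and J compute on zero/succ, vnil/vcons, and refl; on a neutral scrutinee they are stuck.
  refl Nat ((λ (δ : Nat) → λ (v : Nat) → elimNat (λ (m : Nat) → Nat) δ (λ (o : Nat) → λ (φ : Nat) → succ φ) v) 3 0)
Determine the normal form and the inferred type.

resulting normal form:
  refl Nat 3
inferred type:
  Eq Nat 3 3
observation: 3 normal-order steps normalize the term, beginning with a beta-redex.


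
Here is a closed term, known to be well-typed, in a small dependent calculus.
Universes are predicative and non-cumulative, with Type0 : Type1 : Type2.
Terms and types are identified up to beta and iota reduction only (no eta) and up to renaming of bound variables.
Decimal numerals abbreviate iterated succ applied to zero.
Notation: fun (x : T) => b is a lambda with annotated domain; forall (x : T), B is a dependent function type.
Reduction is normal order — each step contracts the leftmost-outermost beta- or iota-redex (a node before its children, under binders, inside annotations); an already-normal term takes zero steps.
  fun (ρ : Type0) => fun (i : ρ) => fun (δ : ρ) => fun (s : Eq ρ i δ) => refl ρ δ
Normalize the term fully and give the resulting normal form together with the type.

reduced normal form:
  fun (ρ : Type0) => fun (i : ρ) => fun (δ : ρ) => fun (s : Eq ρ i δ) => refl ρ δ
type:
  forall (ρ : Type0), forall (i : ρ), forall (δ : ρ), forall (s : Eq ρ i δ), Eq ρ δ δ
observation: no redex remains anywhere in the term; it is its own normal form.


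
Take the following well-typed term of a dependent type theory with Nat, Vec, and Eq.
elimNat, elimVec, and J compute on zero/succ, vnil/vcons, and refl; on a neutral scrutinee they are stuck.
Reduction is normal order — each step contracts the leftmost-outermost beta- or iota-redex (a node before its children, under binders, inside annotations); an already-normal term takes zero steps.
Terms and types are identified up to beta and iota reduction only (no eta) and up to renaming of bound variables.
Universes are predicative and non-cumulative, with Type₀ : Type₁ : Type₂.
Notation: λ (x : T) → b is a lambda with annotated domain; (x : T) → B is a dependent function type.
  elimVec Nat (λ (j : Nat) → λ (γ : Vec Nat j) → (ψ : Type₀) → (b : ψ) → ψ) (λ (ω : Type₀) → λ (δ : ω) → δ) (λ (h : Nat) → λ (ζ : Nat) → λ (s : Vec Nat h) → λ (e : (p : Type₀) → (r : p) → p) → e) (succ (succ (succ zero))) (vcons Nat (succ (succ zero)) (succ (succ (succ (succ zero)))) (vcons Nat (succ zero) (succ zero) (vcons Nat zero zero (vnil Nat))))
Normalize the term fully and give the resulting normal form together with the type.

resulting normal form:
  λ (j : Type₀) → λ (γ : j) → γ
type:
  (j : Type₀) → (γ : j) → j


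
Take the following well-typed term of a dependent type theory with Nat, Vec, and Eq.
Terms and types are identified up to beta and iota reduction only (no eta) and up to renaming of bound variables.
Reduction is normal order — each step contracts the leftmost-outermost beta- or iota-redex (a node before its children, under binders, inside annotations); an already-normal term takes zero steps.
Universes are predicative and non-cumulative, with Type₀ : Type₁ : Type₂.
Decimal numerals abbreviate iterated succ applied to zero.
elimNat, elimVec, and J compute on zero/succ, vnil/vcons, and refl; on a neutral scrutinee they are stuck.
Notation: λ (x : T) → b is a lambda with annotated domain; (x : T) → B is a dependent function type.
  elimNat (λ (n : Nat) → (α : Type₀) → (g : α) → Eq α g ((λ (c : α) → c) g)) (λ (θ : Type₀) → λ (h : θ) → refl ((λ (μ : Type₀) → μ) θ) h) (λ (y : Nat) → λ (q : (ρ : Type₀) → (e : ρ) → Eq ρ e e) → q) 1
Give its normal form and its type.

normal form:
  λ (n : Type₀) → λ (α : n) → refl n α
the term's type:
  (n : Type₀) → (α : n) → Eq n α α


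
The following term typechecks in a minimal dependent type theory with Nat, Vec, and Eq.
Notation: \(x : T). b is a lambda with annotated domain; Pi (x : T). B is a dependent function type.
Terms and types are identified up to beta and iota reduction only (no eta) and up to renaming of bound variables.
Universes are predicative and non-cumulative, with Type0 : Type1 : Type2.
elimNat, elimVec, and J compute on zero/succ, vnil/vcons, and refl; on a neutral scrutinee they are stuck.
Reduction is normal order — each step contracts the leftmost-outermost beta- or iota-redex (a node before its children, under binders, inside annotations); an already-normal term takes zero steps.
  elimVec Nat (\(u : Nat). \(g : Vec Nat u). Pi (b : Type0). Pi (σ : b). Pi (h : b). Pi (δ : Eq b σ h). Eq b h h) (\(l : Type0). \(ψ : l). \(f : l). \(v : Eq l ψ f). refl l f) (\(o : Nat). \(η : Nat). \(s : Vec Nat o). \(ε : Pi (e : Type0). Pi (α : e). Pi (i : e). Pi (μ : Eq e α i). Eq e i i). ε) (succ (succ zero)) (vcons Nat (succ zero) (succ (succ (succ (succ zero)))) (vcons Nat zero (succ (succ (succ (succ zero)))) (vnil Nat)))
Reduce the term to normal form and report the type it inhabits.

reduced normal form:
  \(u : Type0). \(g : u). \(b : u). \(σ : Eq u g b). refl u b
the term's type:
  Pi (u : Type0). Pi (g : u). Pi (b : u). Pi (σ : Eq u g b). Eq u b b
observation: contracting an elimVec iota-redex first, the term normalizes in 11 steps.


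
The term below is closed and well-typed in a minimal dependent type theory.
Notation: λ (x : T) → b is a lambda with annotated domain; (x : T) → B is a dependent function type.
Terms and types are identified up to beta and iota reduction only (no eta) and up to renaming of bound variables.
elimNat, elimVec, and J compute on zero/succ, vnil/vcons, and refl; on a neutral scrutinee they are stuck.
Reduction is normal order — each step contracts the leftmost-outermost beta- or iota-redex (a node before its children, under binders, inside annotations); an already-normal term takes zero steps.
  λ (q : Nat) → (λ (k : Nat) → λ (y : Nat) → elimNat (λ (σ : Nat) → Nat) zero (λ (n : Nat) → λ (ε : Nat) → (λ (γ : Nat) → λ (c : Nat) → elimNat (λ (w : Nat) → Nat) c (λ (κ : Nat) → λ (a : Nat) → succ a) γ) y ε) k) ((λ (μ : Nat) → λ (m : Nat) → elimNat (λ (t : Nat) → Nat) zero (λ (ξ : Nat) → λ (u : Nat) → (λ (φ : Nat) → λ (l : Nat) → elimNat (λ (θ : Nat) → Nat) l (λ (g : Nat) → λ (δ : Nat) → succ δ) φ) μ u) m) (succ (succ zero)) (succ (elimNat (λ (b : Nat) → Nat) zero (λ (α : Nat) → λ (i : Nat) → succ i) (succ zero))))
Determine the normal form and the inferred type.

reduced normal form:
  λ (q : Nat) → λ (k : Nat) → elimNat (λ (y : Nat) → Nat) (elimNat (λ (σ : Nat) → Nat) (elimNat (λ (n : Nat) → Nat) (elimNat (λ (ε : Nat) → Nat) zero (λ (γ : Nat) → λ (c : Nat) → succ c) k) (λ (w : Nat) → λ (κ : Nat) → succ κ) k) (λ (a : Nat) → λ (μ : Nat) → succ μ) k) (λ (m : Nat) → λ (t : Nat) → succ t) k
the term's type:
  (q : Nat) → (k : Nat) → Nat
observation: the term reaches its normal form after 47 normal-order steps.


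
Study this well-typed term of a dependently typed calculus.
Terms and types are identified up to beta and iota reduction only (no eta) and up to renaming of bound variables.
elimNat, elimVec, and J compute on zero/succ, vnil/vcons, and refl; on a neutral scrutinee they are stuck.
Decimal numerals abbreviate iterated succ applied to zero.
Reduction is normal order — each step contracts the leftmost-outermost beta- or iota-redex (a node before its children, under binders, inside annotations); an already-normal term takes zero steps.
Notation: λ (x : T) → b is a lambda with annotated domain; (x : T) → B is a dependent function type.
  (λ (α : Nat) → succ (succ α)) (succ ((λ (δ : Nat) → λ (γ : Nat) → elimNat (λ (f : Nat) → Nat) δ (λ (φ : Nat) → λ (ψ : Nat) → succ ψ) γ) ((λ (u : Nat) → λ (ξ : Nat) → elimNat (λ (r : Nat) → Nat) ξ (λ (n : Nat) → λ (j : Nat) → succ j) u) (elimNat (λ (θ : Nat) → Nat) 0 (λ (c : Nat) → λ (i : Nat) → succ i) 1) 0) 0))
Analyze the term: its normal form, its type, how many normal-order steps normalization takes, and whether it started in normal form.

resulting normal form:
  4
type:
  Nat
reduction steps (normal order): 14
term was already normal: no
first redex: a beta-redex


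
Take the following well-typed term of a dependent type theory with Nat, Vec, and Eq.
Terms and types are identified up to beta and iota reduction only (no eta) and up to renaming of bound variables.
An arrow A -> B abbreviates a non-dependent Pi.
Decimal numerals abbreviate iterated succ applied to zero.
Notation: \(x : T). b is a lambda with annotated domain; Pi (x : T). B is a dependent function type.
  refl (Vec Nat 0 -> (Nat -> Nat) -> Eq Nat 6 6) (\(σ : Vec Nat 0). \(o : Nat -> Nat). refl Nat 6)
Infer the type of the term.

the term's type:
  Eq (Vec Nat 0 -> (Nat -> Nat) -> Eq Nat 6 6) (\(σ : Vec Nat 0). \(o : Nat -> Nat). refl Nat 6) (\(ξ : Vec Nat 0). \(l : Nat -> Nat). refl Nat 6)


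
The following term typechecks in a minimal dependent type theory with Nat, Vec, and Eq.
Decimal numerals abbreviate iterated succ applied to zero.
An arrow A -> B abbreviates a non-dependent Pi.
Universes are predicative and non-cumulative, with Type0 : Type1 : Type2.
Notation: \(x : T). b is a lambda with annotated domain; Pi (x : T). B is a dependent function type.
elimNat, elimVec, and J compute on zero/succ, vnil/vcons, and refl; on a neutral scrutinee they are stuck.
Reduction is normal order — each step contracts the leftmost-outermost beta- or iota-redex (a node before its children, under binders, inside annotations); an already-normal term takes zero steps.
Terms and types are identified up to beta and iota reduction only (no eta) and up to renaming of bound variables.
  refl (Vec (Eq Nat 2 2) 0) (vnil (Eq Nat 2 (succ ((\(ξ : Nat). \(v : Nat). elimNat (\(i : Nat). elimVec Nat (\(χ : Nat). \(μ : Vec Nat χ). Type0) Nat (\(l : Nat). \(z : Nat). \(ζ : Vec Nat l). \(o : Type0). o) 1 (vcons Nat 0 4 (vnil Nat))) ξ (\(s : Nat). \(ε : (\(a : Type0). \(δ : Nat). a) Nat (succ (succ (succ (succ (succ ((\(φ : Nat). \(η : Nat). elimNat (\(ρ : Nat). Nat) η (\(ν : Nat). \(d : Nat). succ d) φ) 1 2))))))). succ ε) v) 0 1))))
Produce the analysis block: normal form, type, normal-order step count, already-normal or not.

normal form:
  refl (Vec (Eq Nat 2 2) 0) (vnil (Eq Nat 2 2))
inferred type:
  Eq (Vec (Eq Nat 2 2) 0) (vnil (Eq Nat 2 2)) (vnil (Eq Nat 2 2))
normal-order step count: 6
already normal: no
first redex: a beta-redex


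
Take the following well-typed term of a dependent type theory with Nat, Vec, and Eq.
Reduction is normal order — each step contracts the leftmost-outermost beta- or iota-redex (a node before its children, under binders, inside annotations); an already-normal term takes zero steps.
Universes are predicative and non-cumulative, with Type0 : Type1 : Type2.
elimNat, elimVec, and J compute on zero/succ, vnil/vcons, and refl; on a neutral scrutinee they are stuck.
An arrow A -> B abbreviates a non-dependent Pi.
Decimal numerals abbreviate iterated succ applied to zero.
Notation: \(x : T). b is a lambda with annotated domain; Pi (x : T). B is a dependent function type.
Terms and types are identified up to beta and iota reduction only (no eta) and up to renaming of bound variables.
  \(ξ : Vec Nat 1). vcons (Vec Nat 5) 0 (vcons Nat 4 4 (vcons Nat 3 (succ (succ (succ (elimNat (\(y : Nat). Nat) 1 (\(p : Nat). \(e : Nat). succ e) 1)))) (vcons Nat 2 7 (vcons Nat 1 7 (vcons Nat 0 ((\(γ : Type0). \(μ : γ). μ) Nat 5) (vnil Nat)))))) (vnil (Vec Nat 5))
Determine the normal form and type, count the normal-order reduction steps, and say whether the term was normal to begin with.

normal form:
  \(ξ : Vec Nat 1). vcons (Vec Nat 5) 0 (vcons Nat 4 4 (vcons Nat 3 5 (vcons Nat 2 7 (vcons Nat 1 7 (vcons Nat 0 5 (vnil Nat)))))) (vnil (Vec Nat 5))
the term's type:
  Vec Nat 1 -> Vec (Vec Nat 5) 1
reduction steps (normal order): 6
already normal: no
first redex: an elimNat iota-redex


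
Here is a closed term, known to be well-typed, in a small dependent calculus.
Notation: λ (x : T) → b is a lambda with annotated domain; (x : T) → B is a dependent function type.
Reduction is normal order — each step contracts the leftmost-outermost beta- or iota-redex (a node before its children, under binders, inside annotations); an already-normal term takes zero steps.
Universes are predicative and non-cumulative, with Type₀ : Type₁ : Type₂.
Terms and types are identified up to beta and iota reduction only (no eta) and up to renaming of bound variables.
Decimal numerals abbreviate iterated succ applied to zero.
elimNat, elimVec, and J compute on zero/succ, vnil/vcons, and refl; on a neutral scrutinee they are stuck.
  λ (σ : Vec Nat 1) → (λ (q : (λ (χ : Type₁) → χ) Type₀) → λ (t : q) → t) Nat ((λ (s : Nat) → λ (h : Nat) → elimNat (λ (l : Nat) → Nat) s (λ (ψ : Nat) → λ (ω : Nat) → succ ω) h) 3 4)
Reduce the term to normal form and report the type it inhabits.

reduced normal form:
  λ (σ : Vec Nat 1) → 7
type:
  (σ : Vec Nat 1) → Nat
observation: the term reaches its normal form after 17 normal-order steps.


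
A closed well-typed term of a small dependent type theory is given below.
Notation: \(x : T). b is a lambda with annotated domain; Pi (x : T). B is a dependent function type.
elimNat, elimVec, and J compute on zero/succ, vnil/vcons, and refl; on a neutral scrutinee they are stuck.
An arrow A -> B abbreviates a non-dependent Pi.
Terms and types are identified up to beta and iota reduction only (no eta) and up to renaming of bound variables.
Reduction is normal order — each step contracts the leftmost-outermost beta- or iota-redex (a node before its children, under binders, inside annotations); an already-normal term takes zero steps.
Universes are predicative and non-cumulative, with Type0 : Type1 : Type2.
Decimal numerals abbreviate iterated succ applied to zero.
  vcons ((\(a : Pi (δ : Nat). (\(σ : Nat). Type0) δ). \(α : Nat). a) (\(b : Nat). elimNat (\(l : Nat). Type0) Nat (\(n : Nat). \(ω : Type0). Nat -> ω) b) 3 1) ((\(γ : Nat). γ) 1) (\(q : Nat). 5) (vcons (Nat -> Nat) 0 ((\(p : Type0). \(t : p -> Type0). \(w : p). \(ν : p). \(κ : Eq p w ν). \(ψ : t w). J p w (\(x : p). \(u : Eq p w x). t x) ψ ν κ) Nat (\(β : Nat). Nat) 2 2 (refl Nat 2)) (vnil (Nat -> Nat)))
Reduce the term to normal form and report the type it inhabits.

reduced normal form:
  vcons (Nat -> Nat) 1 (\(a : Nat). 5) (vcons (Nat -> Nat) 0 (\(δ : Nat). δ) (vnil (Nat -> Nat)))
the term's type:
  Vec (Nat -> Nat) 2
observation: reduction starts at a beta-redex, and 15 normal-order steps reach the normal form.
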